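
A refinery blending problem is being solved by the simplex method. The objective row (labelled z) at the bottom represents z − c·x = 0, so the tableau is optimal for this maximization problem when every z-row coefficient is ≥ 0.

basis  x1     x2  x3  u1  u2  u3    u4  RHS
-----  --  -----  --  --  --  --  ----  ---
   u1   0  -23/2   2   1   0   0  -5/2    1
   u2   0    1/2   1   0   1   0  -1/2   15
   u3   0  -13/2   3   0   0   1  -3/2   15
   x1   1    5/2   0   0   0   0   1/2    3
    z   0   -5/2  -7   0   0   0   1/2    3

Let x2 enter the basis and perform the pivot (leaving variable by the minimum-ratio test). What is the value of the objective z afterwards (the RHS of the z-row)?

Ratio test on column x2 — row 1: entry -23/2 ≤ 0; row 2: 15/(1/2) = 30; row 3: entry -13/2 ≤ 0; row 4: 3/(5/2) = 6/5. Minimum is 6/5 at row 4 (x1 leaves); pivot element 5/2.
Pivot on row 4; the z-row RHS becomes 3 − (-5/2)·(6/5) = 6.

6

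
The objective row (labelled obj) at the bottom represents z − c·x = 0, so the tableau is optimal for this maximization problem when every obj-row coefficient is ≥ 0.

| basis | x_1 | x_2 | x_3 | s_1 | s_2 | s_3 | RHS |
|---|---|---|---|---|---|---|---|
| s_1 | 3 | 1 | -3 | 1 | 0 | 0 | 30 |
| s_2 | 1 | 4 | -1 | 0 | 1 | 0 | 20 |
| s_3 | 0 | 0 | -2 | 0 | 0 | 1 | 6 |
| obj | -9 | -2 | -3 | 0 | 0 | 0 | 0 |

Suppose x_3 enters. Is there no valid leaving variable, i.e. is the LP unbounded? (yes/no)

yes

Every constraint-row entry in column x_3 is ≤ 0, so increasing x_3 is unbounded.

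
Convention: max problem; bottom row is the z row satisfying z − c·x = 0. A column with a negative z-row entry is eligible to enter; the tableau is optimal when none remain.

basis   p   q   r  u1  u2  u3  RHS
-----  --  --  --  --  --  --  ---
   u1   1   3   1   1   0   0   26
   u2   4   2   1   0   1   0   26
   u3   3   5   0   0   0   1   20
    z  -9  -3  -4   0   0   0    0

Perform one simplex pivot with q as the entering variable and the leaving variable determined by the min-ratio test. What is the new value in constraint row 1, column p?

-4/5

Ratio test on column q — row 1: 26/3 = 26/3; row 2: 26/2 = 13; row 3: 20/5 = 4. Minimum is 4 at row 3 (u3 leaves); pivot element 5.
Divide row 3 by 5; eliminate column q from the other rows.
Row 1 update in column p: 1 − 3·(3/5) = -4/5.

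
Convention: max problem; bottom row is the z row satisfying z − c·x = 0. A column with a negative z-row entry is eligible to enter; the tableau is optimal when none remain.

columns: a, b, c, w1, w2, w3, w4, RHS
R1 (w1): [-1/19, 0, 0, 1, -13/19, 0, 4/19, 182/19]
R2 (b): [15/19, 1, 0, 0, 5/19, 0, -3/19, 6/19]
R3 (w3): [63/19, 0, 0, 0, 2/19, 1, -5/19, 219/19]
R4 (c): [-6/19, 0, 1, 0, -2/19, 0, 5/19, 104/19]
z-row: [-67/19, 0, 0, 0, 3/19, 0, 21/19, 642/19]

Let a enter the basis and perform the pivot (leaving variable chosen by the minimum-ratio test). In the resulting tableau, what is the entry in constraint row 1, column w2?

Ratio test on column a — row 1: entry -1/19 ≤ 0; row 2: (6/19)/(15/19) = 2/5; row 3: (219/19)/(63/19) = 73/21; row 4: entry -6/19 ≤ 0. Minimum is 2/5 at row 2 (b leaves); pivot element 15/19.
Divide row 2 by 15/19; eliminate column a from the other rows.
Row 1 update in column w2: -13/19 − (-1/19)·(1/3) = -2/3.

-2/3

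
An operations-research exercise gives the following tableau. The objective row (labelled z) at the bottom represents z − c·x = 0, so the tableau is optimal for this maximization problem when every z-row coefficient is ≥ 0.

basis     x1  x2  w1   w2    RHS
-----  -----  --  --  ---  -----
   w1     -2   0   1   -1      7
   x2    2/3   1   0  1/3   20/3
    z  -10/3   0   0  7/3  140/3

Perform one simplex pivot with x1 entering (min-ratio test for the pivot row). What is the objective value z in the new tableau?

80

Ratio test on column x1 — row 1: entry -2 ≤ 0; row 2: (20/3)/(2/3) = 10. Minimum is 10 at row 2 (x2 leaves); pivot element 2/3.
Pivot on row 2; the z-row RHS becomes 140/3 − (-10/3)·10 = 80.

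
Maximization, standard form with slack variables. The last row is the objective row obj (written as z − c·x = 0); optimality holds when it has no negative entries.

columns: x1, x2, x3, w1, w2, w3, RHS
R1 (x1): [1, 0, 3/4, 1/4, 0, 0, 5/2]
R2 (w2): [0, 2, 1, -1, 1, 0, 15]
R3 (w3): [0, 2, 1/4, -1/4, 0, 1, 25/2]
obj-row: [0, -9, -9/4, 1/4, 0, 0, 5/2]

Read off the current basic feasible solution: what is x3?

x3 is not in the basis, so in the current basic feasible solution x3 = 0.

0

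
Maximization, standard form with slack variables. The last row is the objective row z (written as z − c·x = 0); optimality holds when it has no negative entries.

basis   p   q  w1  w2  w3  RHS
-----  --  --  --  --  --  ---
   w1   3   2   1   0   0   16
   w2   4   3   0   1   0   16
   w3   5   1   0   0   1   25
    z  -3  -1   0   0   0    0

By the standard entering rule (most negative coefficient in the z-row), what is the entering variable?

Negative z-row entries: p: -3, q: -1.
The most negative is -3 in column p, so p enters.

p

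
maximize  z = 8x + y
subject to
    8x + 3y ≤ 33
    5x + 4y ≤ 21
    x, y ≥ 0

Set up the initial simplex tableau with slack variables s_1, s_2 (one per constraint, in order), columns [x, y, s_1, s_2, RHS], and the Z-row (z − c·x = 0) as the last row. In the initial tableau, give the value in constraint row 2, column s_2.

1

Slack s_2 belongs to constraint 2; its column is the unit vector e_2, so the entry in row 2 is 1.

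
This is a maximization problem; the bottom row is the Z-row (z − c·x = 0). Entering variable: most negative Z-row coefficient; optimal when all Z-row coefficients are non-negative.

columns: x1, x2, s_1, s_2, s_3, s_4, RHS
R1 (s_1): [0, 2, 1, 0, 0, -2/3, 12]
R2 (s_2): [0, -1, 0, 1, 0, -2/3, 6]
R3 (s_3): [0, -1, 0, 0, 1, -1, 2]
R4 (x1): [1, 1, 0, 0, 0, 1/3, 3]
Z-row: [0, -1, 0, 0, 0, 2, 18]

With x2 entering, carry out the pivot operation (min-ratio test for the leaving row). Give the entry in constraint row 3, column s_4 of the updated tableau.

-2/3

Ratio test on column x2 — row 1: 12/2 = 6; row 2: entry -1 ≤ 0; row 3: entry -1 ≤ 0; row 4: 3/1 = 3. Minimum is 3 at row 4 (x1 leaves); pivot element 1.
Divide row 4 by 1; eliminate column x2 from the other rows.
Row 3 update in column s_4: -1 − (-1)·(1/3) = -2/3.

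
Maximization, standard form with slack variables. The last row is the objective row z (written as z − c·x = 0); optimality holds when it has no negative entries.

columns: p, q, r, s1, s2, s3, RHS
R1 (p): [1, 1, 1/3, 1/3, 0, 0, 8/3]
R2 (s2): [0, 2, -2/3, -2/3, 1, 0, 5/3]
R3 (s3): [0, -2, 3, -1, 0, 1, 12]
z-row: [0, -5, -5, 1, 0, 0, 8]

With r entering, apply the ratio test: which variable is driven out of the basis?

s3

Column r entries and ratios — p: (8/3)/(1/3) = 8; s2: -2/3 ≤ 0, skip; s3: 12/3 = 4.
Smallest ratio is 4 in the row of s3, so s3 leaves.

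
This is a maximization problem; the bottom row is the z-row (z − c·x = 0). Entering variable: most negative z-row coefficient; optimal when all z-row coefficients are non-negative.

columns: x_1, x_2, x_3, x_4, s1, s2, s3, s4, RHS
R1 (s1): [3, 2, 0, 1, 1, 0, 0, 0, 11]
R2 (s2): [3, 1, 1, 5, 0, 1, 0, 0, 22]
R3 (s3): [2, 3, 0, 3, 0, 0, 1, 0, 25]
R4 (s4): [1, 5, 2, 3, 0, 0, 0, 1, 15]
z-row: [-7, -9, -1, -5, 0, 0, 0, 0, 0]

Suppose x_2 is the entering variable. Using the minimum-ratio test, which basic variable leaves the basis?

s4

Column x_2 entries and ratios — s1: 11/2 = 11/2; s2: 22/1 = 22; s3: 25/3 = 25/3; s4: 15/5 = 3.
Smallest ratio is 3 in the row of s4, so s4 leaves.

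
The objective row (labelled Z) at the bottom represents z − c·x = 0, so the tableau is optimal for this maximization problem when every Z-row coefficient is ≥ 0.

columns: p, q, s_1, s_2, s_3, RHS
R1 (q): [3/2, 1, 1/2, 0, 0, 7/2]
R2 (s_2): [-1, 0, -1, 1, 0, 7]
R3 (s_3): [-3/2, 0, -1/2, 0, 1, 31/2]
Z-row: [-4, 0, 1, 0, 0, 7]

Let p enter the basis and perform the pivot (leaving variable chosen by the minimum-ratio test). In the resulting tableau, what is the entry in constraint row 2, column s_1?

Ratio test on column p — row 1: (7/2)/(3/2) = 7/3; row 2: entry -1 ≤ 0; row 3: entry -3/2 ≤ 0. Minimum is 7/3 at row 1 (q leaves); pivot element 3/2.
Divide row 1 by 3/2; eliminate column p from the other rows.
Row 2 update in column s_1: -1 − (-1)·(1/3) = -2/3.

-2/3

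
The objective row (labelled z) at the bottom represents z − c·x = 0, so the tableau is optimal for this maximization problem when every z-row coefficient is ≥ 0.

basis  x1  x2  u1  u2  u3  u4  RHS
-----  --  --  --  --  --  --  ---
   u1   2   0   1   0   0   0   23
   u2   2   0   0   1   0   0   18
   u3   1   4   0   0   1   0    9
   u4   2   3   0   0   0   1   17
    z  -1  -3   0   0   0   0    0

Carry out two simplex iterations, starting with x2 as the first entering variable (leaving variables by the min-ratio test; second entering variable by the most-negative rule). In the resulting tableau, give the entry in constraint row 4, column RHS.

41/5

Ratio test on column x2 — row 1: entry 0 ≤ 0; row 2: entry 0 ≤ 0; row 3: 9/4 = 9/4; row 4: 17/3 = 17/3. Minimum is 9/4 at row 3 (u3 leaves); pivot element 4.
Divide row 3 by 4; eliminate column x2 from the other rows.
Second iteration: most negative z-row entry is -1/4 in column x1, so x1 enters.
Ratio test on column x1 — row 1: 23/2 = 23/2; row 2: 18/2 = 9; row 3: (9/4)/(1/4) = 9; row 4: (41/4)/(5/4) = 41/5. Minimum is 41/5 at row 4 (u4 leaves); pivot element 5/4.
Divide row 4 by 5/4; eliminate column x1 from the other rows.
After both pivots, the entry at constraint row 4, column RHS is 41/5.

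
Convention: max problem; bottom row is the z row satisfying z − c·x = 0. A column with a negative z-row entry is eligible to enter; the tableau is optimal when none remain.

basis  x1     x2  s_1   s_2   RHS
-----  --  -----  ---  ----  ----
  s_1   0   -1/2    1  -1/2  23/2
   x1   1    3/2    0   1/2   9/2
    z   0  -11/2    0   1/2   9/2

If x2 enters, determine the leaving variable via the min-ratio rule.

x1

Column x2 entries and ratios — s_1: -1/2 ≤ 0, skip; x1: (9/2)/(3/2) = 3.
Smallest ratio is 3 in the row of x1, so x1 leaves.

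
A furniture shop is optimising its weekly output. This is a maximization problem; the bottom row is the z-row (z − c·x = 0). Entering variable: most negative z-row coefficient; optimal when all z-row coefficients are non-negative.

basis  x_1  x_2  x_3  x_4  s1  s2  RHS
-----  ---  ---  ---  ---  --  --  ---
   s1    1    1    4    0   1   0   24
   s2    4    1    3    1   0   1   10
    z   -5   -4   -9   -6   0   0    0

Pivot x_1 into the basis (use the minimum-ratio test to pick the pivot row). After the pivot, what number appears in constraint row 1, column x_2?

3/4

Ratio test on column x_1 — row 1: 24/1 = 24; row 2: 10/4 = 5/2. Minimum is 5/2 at row 2 (s2 leaves); pivot element 4.
Divide row 2 by 4; eliminate column x_1 from the other rows.
Row 1 update in column x_2: 1 − 1·(1/4) = 3/4.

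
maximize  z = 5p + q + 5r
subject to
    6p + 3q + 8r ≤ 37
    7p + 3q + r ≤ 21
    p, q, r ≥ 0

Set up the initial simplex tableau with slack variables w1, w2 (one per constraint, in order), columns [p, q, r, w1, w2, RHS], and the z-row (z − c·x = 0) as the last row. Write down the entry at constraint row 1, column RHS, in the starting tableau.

37

The RHS of constraint 1 is b_1 = 37.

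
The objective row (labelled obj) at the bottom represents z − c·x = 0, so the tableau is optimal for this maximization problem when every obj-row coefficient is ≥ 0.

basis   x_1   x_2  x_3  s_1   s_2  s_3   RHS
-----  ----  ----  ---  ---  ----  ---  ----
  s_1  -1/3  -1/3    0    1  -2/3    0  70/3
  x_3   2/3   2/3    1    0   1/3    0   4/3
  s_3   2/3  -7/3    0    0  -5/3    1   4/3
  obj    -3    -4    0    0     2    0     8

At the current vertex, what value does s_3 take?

s_3 is basic (row 3); its value is the RHS of that row, 4/3.

4/3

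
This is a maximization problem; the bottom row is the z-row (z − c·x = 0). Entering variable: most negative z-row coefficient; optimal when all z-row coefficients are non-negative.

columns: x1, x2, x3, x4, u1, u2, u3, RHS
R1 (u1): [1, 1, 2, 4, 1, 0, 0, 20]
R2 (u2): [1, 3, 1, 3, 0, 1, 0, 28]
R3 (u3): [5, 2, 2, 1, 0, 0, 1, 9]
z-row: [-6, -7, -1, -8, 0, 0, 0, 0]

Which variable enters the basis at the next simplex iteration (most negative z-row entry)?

Negative z-row entries: x1: -6, x2: -7, x3: -1, x4: -8.
The most negative is -8 in column x4, so x4 enters.

x4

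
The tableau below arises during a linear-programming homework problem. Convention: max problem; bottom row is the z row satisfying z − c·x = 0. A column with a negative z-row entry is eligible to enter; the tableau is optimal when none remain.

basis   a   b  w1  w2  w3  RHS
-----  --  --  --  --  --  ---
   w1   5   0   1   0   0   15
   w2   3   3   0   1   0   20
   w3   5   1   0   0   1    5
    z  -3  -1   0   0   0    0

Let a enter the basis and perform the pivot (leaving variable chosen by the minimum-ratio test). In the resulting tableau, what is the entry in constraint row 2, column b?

Ratio test on column a — row 1: 15/5 = 3; row 2: 20/3 = 20/3; row 3: 5/5 = 1. Minimum is 1 at row 3 (w3 leaves); pivot element 5.
Divide row 3 by 5; eliminate column a from the other rows.
Row 2 update in column b: 3 − 3·(1/5) = 12/5.

12/5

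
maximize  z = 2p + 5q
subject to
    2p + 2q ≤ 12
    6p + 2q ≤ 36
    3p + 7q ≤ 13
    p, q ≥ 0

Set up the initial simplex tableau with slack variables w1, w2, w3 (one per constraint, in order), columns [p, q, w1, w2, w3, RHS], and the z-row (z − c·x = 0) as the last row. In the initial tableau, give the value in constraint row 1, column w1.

Slack w1 belongs to constraint 1; its column is the unit vector e_1, so the entry in row 1 is 1.

1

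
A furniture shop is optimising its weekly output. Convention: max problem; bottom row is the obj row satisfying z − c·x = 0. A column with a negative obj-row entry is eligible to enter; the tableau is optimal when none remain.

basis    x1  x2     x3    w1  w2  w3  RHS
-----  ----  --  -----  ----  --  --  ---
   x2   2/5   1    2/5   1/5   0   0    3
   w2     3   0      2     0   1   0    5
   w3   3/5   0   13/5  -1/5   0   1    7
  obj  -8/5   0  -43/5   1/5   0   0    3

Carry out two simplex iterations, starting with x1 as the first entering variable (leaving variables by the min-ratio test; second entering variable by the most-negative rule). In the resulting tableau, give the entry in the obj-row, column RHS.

49/2

Ratio test on column x1 — row 1: 3/(2/5) = 15/2; row 2: 5/3 = 5/3; row 3: 7/(3/5) = 35/3. Minimum is 5/3 at row 2 (w2 leaves); pivot element 3.
Divide row 2 by 3; eliminate column x1 from the other rows.
Second iteration: most negative obj-row entry is -113/15 in column x3, so x3 enters.
Ratio test on column x3 — row 1: (7/3)/(2/15) = 35/2; row 2: (5/3)/(2/3) = 5/2; row 3: 6/(11/5) = 30/11. Minimum is 5/2 at row 2 (x1 leaves); pivot element 2/3.
Divide row 2 by 2/3; eliminate column x3 from the other rows.
After both pivots, the entry at the obj-row, column RHS is 49/2.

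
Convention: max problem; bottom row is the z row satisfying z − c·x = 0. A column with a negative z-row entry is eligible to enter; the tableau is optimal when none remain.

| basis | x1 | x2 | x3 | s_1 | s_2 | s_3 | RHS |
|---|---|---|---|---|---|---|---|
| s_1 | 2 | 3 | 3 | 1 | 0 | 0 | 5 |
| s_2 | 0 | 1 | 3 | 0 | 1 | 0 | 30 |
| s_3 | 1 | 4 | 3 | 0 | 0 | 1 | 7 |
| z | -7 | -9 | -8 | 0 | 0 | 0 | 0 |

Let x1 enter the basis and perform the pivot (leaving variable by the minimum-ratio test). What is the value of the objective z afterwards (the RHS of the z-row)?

35/2

Ratio test on column x1 — row 1: 5/2 = 5/2; row 2: entry 0 ≤ 0; row 3: 7/1 = 7. Minimum is 5/2 at row 1 (s_1 leaves); pivot element 2.
Pivot on row 1; the z-row RHS becomes 0 − (-7)·(5/2) = 35/2.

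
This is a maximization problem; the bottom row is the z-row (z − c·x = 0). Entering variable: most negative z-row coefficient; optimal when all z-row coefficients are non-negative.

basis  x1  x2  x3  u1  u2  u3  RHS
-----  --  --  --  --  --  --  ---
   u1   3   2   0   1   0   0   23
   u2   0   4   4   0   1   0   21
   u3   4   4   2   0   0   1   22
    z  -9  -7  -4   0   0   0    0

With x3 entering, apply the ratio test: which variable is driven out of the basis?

u2

Column x3 entries and ratios — u1: 0 ≤ 0, skip; u2: 21/4 = 21/4; u3: 22/2 = 11.
Smallest ratio is 21/4 in the row of u2, so u2 leaves.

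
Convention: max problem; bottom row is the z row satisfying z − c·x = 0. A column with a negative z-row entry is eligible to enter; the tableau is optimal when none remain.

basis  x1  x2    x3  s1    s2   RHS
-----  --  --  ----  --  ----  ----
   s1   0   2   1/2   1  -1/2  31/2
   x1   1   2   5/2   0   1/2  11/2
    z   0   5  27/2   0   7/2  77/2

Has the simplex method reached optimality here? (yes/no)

Every z-row coefficient is ≥ 0, so the tableau is optimal.

yes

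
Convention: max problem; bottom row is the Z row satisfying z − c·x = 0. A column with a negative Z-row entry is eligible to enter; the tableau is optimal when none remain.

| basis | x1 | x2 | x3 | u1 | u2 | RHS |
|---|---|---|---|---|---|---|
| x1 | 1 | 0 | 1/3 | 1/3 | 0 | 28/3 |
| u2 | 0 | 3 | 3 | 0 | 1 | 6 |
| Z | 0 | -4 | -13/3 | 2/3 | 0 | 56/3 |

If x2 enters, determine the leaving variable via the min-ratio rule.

u2

Column x2 entries and ratios — x1: 0 ≤ 0, skip; u2: 6/3 = 2.
Smallest ratio is 2 in the row of u2, so u2 leaves.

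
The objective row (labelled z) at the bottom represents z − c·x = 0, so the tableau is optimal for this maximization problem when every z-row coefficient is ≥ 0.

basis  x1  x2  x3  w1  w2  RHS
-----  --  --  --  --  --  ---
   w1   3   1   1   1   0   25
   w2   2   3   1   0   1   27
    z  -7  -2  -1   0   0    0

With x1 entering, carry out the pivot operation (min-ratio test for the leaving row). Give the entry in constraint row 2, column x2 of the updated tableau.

7/3

Ratio test on column x1 — row 1: 25/3 = 25/3; row 2: 27/2 = 27/2. Minimum is 25/3 at row 1 (w1 leaves); pivot element 3.
Divide row 1 by 3; eliminate column x1 from the other rows.
Row 2 update in column x2: 3 − 2·(1/3) = 7/3.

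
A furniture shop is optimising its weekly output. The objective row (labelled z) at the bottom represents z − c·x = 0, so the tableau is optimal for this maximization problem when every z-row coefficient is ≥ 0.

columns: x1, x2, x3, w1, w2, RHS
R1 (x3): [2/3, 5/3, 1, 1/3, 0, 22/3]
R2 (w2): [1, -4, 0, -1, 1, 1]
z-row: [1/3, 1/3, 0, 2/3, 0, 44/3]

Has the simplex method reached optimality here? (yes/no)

yes

Every z-row coefficient is ≥ 0, so the tableau is optimal.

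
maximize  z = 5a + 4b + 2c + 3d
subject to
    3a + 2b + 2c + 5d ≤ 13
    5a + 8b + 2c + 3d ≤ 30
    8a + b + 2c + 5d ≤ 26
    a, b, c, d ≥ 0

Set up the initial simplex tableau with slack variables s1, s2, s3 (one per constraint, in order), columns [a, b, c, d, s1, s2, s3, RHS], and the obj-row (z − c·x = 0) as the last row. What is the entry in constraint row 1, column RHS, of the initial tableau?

The RHS of constraint 1 is b_1 = 13.

13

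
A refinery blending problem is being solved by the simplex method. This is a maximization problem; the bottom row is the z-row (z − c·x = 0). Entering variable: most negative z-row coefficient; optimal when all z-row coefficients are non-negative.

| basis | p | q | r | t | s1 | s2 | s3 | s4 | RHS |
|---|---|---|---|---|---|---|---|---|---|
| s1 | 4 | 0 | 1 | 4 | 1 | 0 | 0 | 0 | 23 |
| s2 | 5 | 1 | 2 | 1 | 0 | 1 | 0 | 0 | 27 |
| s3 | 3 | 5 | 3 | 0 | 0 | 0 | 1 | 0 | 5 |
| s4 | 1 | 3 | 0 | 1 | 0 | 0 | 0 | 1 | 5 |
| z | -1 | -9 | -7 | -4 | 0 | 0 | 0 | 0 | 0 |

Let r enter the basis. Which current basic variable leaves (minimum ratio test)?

s3

Column r entries and ratios — s1: 23/1 = 23; s2: 27/2 = 27/2; s3: 5/3 = 5/3; s4: 0 ≤ 0, skip.
Smallest ratio is 5/3 in the row of s3, so s3 leaves.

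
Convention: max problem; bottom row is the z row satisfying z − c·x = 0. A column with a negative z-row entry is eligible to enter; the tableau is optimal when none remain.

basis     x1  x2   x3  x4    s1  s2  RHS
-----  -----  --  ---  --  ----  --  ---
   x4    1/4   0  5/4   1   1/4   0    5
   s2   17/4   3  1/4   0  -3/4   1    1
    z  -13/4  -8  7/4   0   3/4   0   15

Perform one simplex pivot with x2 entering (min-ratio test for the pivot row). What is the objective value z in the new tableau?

53/3

Ratio test on column x2 — row 1: entry 0 ≤ 0; row 2: 1/3 = 1/3. Minimum is 1/3 at row 2 (s2 leaves); pivot element 3.
Pivot on row 2; the z-row RHS becomes 15 − (-8)·(1/3) = 53/3.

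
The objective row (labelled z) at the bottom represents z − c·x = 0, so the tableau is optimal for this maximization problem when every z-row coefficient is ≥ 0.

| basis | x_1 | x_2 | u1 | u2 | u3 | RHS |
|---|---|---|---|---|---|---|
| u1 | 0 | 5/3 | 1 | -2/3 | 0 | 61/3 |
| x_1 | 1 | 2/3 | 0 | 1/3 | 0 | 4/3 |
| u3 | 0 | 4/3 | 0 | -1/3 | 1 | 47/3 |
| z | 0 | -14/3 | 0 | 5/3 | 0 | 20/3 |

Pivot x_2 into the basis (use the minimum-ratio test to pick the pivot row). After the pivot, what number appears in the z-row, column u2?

Ratio test on column x_2 — row 1: (61/3)/(5/3) = 61/5; row 2: (4/3)/(2/3) = 2; row 3: (47/3)/(4/3) = 47/4. Minimum is 2 at row 2 (x_1 leaves); pivot element 2/3.
Divide row 2 by 2/3; eliminate column x_2 from the other rows.
z-row update in column u2: 5/3 − (-14/3)·(1/2) = 4.

4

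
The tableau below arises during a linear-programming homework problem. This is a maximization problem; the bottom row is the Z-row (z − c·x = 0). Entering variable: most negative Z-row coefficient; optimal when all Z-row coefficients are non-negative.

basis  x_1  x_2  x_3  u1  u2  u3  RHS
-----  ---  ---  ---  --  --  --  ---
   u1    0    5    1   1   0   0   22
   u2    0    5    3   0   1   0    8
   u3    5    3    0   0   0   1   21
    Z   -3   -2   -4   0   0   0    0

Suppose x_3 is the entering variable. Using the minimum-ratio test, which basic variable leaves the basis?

Column x_3 entries and ratios — u1: 22/1 = 22; u2: 8/3 = 8/3; u3: 0 ≤ 0, skip.
Smallest ratio is 8/3 in the row of u2, so u2 leaves.

u2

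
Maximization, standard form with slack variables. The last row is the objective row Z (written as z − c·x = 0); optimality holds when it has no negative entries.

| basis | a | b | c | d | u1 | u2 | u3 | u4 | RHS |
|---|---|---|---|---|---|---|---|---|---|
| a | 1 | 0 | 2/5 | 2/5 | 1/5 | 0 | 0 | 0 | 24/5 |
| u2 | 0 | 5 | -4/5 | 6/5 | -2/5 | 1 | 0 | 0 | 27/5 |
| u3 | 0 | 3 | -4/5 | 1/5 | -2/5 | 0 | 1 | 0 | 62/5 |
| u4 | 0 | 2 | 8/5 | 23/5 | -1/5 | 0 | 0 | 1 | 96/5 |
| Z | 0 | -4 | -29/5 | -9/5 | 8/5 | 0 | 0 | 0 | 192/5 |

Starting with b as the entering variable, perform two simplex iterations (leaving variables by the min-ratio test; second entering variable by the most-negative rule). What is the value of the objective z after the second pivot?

Ratio test on column b — row 1: entry 0 ≤ 0; row 2: (27/5)/5 = 27/25; row 3: (62/5)/3 = 62/15; row 4: (96/5)/2 = 48/5. Minimum is 27/25 at row 2 (u2 leaves); pivot element 5.
Pivot on row 2; the Z-row RHS becomes 192/5 − (-4)·(27/25) = 1068/25.
Next entering variable (most negative Z-row entry -161/25): c.
Ratio test on column c — row 1: (24/5)/(2/5) = 12; row 2: entry -4/25 ≤ 0; row 3: entry -8/25 ≤ 0; row 4: (426/25)/(48/25) = 71/8. Minimum is 71/8 at row 4 (u4 leaves); pivot element 48/25.
After the second pivot the Z-row RHS is 1068/25 − (-161/25)·(71/8) = 799/8.

799/8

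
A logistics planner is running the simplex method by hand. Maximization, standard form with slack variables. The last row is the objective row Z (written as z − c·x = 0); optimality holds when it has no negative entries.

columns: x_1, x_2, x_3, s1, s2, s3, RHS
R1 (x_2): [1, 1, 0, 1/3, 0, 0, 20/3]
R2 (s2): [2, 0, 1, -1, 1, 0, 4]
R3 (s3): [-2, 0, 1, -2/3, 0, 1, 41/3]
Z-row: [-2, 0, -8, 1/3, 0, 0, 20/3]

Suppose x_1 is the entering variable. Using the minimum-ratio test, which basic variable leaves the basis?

s2

Column x_1 entries and ratios — x_2: (20/3)/1 = 20/3; s2: 4/2 = 2; s3: -2 ≤ 0, skip.
Smallest ratio is 2 in the row of s2, so s2 leaves.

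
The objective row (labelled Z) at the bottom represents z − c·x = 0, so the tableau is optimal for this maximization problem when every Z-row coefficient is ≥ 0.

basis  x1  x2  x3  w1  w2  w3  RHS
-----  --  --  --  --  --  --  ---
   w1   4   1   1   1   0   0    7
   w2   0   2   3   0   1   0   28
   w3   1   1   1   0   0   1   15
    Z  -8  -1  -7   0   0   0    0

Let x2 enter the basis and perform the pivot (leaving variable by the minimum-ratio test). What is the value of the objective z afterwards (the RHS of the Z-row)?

7

Ratio test on column x2 — row 1: 7/1 = 7; row 2: 28/2 = 14; row 3: 15/1 = 15. Minimum is 7 at row 1 (w1 leaves); pivot element 1.
Pivot on row 1; the Z-row RHS becomes 0 − (-1)·7 = 7.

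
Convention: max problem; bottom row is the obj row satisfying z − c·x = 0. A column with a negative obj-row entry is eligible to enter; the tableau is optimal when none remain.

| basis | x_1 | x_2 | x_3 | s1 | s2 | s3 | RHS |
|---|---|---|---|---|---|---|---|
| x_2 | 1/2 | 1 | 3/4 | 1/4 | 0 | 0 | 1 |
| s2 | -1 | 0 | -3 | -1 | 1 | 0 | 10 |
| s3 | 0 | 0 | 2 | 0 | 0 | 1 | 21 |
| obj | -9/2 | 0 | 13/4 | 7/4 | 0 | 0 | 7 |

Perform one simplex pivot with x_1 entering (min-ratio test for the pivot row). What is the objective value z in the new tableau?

Ratio test on column x_1 — row 1: 1/(1/2) = 2; row 2: entry -1 ≤ 0; row 3: entry 0 ≤ 0. Minimum is 2 at row 1 (x_2 leaves); pivot element 1/2.
Pivot on row 1; the obj-row RHS becomes 7 − (-9/2)·2 = 16.

16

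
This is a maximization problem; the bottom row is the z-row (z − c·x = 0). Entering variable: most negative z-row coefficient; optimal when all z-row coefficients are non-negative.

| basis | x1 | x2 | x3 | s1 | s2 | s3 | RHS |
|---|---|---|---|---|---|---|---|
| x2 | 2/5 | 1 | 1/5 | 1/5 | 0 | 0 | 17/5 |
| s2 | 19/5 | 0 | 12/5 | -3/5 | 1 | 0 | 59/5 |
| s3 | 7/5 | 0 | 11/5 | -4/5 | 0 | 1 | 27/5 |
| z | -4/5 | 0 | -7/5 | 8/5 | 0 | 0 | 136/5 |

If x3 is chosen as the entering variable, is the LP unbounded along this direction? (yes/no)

Column x3 has positive entries in row(s) 1, 2, 3, so the ratio test bounds it — not unbounded.

no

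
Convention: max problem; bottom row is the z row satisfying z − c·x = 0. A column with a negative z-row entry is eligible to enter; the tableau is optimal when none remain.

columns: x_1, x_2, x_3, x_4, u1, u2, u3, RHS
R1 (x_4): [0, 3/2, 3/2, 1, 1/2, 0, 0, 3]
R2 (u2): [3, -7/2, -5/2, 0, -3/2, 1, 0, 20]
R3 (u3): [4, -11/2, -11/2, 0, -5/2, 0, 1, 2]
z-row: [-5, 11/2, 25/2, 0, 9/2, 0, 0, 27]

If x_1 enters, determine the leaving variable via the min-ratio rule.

u3

Column x_1 entries and ratios — x_4: 0 ≤ 0, skip; u2: 20/3 = 20/3; u3: 2/4 = 1/2.
Smallest ratio is 1/2 in the row of u3, so u3 leaves.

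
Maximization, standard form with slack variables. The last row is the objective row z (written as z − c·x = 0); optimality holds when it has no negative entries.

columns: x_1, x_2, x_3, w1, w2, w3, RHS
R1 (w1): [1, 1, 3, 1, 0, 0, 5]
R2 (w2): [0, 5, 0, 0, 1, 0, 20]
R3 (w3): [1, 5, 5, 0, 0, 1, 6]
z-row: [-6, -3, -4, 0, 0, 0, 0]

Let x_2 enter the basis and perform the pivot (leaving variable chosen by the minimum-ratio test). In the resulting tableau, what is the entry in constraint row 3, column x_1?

Ratio test on column x_2 — row 1: 5/1 = 5; row 2: 20/5 = 4; row 3: 6/5 = 6/5. Minimum is 6/5 at row 3 (w3 leaves); pivot element 5.
Divide row 3 by 5; eliminate column x_2 from the other rows.
In the new row 3, the x_1 entry is the old entry divided by the pivot: 1/5 = 1/5.

1/5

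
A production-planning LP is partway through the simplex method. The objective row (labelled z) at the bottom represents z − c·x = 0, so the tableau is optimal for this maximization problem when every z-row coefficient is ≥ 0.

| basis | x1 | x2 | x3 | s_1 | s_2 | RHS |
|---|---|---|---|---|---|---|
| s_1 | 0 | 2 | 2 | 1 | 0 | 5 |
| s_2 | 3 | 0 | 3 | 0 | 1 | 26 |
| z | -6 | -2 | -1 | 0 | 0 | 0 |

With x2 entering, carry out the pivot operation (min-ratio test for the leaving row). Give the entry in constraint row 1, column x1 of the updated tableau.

0

Ratio test on column x2 — row 1: 5/2 = 5/2; row 2: entry 0 ≤ 0. Minimum is 5/2 at row 1 (s_1 leaves); pivot element 2.
Divide row 1 by 2; eliminate column x2 from the other rows.
In the new row 1, the x1 entry is the old entry divided by the pivot: 0/2 = 0.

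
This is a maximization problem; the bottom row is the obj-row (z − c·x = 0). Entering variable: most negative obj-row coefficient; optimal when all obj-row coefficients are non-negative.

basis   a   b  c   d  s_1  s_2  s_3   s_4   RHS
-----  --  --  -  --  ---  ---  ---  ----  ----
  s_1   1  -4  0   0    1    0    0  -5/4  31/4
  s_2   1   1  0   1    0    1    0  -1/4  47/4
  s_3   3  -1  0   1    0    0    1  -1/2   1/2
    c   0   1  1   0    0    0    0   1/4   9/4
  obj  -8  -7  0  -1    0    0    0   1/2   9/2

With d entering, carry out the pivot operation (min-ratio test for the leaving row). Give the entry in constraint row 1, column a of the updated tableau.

Ratio test on column d — row 1: entry 0 ≤ 0; row 2: (47/4)/1 = 47/4; row 3: (1/2)/1 = 1/2; row 4: entry 0 ≤ 0. Minimum is 1/2 at row 3 (s_3 leaves); pivot element 1.
Divide row 3 by 1; eliminate column d from the other rows.
Row 1 update in column a: 1 − 0·3 = 1.

1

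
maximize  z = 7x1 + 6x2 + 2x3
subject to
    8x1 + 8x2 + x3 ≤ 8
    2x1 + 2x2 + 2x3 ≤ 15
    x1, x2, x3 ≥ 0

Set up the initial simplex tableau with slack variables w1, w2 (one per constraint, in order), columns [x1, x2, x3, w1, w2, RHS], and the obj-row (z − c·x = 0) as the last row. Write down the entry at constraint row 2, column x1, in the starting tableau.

Constraint 2 has coefficient 2 on x1.

2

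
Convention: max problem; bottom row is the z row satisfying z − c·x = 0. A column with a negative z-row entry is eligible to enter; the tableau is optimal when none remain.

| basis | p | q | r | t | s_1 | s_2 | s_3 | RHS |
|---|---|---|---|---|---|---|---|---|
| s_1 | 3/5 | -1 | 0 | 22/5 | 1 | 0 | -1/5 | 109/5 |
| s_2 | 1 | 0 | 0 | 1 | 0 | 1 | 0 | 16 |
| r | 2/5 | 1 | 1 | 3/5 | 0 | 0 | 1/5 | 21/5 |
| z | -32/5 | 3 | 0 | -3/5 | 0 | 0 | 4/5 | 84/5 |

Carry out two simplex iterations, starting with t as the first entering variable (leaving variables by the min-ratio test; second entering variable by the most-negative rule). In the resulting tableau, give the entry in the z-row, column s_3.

Ratio test on column t — row 1: (109/5)/(22/5) = 109/22; row 2: 16/1 = 16; row 3: (21/5)/(3/5) = 7. Minimum is 109/22 at row 1 (s_1 leaves); pivot element 22/5.
Divide row 1 by 22/5; eliminate column t from the other rows.
Second iteration: most negative z-row entry is -139/22 in column p, so p enters.
Ratio test on column p — row 1: (109/22)/(3/22) = 109/3; row 2: (243/22)/(19/22) = 243/19; row 3: (27/22)/(7/22) = 27/7. Minimum is 27/7 at row 3 (r leaves); pivot element 7/22.
Divide row 3 by 7/22; eliminate column p from the other rows.
After both pivots, the entry at the z-row, column s_3 is 37/7.

37/7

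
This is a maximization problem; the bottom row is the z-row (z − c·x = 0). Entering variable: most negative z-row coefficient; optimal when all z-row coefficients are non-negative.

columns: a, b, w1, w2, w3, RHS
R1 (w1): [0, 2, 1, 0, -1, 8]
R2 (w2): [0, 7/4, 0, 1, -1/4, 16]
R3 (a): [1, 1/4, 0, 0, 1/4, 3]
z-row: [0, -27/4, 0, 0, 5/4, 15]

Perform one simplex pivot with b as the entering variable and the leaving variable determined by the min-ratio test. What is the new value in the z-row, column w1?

Ratio test on column b — row 1: 8/2 = 4; row 2: 16/(7/4) = 64/7; row 3: 3/(1/4) = 12. Minimum is 4 at row 1 (w1 leaves); pivot element 2.
Divide row 1 by 2; eliminate column b from the other rows.
z-row update in column w1: 0 − (-27/4)·(1/2) = 27/8.

27/8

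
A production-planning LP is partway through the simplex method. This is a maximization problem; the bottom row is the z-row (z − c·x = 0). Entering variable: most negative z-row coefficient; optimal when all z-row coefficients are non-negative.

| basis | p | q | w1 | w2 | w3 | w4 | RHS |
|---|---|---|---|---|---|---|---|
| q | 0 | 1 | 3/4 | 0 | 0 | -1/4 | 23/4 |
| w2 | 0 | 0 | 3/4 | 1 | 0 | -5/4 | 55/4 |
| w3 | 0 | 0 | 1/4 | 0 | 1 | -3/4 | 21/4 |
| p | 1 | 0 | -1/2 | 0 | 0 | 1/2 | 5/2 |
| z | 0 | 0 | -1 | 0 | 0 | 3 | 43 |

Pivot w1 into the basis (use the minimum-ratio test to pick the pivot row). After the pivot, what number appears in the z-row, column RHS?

Ratio test on column w1 — row 1: (23/4)/(3/4) = 23/3; row 2: (55/4)/(3/4) = 55/3; row 3: (21/4)/(1/4) = 21; row 4: entry -1/2 ≤ 0. Minimum is 23/3 at row 1 (q leaves); pivot element 3/4.
Divide row 1 by 3/4; eliminate column w1 from the other rows.
z-row update in column RHS: 43 − (-1)·(23/3) = 152/3.

152/3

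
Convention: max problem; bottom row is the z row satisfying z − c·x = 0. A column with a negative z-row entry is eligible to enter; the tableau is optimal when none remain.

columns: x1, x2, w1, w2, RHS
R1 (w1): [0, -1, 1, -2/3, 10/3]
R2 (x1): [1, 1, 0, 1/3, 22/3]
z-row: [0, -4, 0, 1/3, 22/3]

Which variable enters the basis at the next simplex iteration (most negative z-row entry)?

Negative z-row entries: x2: -4.
The most negative is -4 in column x2, so x2 enters.

x2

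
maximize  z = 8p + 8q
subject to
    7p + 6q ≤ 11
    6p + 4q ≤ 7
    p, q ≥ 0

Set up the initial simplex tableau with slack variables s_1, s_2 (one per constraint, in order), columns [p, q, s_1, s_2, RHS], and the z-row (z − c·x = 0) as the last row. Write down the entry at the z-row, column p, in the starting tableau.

-8

The z-row carries the negated objective coefficients: the p entry is -8.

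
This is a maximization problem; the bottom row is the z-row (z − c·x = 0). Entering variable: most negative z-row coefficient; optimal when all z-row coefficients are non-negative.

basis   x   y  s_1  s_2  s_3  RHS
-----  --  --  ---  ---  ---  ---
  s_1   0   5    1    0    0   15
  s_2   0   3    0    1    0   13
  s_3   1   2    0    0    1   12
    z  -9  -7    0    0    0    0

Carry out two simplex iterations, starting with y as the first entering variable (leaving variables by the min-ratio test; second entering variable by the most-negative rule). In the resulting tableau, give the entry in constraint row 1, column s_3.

Ratio test on column y — row 1: 15/5 = 3; row 2: 13/3 = 13/3; row 3: 12/2 = 6. Minimum is 3 at row 1 (s_1 leaves); pivot element 5.
Divide row 1 by 5; eliminate column y from the other rows.
Second iteration: most negative z-row entry is -9 in column x, so x enters.
Ratio test on column x — row 1: entry 0 ≤ 0; row 2: entry 0 ≤ 0; row 3: 6/1 = 6. Minimum is 6 at row 3 (s_3 leaves); pivot element 1.
Divide row 3 by 1; eliminate column x from the other rows.
After both pivots, the entry at constraint row 1, column s_3 is 0.

0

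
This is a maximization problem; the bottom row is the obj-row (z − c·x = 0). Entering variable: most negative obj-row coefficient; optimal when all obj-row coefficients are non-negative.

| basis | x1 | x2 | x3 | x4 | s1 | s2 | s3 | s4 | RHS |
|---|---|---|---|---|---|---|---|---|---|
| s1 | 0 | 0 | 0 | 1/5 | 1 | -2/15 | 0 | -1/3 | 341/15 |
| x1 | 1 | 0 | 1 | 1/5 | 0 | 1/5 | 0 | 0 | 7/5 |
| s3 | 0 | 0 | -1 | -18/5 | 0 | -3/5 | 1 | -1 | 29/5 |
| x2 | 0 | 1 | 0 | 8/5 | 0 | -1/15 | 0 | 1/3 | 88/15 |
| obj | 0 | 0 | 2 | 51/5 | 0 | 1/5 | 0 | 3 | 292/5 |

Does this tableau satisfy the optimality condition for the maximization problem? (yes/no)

Every obj-row coefficient is ≥ 0, so the tableau is optimal.

yes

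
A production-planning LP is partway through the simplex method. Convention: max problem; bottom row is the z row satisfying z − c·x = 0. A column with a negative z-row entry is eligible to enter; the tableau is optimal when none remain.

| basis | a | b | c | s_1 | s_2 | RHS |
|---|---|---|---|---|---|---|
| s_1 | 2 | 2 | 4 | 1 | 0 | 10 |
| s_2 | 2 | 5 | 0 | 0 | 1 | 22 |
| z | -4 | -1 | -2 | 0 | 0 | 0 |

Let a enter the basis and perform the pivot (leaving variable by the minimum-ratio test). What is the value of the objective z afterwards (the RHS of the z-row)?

Ratio test on column a — row 1: 10/2 = 5; row 2: 22/2 = 11. Minimum is 5 at row 1 (s_1 leaves); pivot element 2.
Pivot on row 1; the z-row RHS becomes 0 − (-4)·5 = 20.

20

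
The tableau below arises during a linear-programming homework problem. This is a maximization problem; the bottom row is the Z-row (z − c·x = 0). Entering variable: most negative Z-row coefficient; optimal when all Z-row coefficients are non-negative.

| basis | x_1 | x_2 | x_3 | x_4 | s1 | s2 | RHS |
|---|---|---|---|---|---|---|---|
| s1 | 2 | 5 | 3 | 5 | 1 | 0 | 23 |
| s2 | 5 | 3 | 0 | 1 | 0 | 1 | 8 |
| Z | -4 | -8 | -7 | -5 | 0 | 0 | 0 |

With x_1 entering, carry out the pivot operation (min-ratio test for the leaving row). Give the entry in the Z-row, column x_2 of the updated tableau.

-28/5

Ratio test on column x_1 — row 1: 23/2 = 23/2; row 2: 8/5 = 8/5. Minimum is 8/5 at row 2 (s2 leaves); pivot element 5.
Divide row 2 by 5; eliminate column x_1 from the other rows.
Z-row update in column x_2: -8 − (-4)·(3/5) = -28/5.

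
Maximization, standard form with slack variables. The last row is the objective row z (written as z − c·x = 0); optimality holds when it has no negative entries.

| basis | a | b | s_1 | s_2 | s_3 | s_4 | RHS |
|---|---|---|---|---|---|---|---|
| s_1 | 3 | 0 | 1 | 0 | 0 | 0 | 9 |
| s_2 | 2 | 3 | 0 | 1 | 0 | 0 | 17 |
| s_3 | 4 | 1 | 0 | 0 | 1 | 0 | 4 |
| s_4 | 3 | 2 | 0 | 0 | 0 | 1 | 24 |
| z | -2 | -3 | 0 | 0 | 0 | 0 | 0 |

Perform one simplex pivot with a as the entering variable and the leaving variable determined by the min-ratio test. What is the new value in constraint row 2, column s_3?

Ratio test on column a — row 1: 9/3 = 3; row 2: 17/2 = 17/2; row 3: 4/4 = 1; row 4: 24/3 = 8. Minimum is 1 at row 3 (s_3 leaves); pivot element 4.
Divide row 3 by 4; eliminate column a from the other rows.
Row 2 update in column s_3: 0 − 2·(1/4) = -1/2.

-1/2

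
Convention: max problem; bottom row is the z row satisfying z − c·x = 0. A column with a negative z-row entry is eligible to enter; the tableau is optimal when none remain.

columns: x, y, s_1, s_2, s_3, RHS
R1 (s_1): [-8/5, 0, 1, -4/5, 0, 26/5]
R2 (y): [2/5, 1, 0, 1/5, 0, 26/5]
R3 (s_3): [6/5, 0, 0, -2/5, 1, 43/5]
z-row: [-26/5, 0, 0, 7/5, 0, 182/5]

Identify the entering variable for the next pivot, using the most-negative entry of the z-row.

Negative z-row entries: x: -26/5.
The most negative is -26/5 in column x, so x enters.

x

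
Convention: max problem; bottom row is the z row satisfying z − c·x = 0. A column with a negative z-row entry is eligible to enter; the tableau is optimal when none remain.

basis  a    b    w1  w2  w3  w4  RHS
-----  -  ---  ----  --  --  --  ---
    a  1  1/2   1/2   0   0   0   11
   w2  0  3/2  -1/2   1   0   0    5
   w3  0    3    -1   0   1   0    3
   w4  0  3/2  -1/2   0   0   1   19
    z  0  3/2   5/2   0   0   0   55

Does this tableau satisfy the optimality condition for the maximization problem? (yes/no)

Every z-row coefficient is ≥ 0, so the tableau is optimal.

yes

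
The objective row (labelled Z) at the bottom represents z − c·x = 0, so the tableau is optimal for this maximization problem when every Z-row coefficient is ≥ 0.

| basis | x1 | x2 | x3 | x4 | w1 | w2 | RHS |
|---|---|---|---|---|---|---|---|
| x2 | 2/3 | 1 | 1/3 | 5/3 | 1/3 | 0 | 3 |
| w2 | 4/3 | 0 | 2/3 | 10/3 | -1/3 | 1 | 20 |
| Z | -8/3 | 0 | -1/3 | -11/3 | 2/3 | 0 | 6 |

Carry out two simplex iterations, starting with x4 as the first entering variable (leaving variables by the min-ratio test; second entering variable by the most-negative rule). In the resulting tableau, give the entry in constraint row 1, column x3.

1/2

Ratio test on column x4 — row 1: 3/(5/3) = 9/5; row 2: 20/(10/3) = 6. Minimum is 9/5 at row 1 (x2 leaves); pivot element 5/3.
Divide row 1 by 5/3; eliminate column x4 from the other rows.
Second iteration: most negative Z-row entry is -6/5 in column x1, so x1 enters.
Ratio test on column x1 — row 1: (9/5)/(2/5) = 9/2; row 2: entry 0 ≤ 0. Minimum is 9/2 at row 1 (x4 leaves); pivot element 2/5.
Divide row 1 by 2/5; eliminate column x1 from the other rows.
After both pivots, the entry at constraint row 1, column x3 is 1/2.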